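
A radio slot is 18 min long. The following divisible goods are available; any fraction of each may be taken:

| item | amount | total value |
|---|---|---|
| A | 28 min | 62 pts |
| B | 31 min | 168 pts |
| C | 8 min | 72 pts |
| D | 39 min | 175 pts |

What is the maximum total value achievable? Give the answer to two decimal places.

126.19

Take in order of value per unit:
- C (72/8 per unit): all 8 → value 72, running total 72.00
- B (168/31 per unit): 10 of 31 → value 10×168/31 = 54.1935, running total 126.19
Total 126.19.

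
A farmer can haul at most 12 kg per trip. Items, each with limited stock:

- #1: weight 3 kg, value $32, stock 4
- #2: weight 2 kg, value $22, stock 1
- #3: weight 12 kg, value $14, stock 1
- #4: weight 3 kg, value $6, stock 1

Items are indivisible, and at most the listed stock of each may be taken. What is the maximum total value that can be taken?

$128

Top feasible selections:
- 4×#1: weight 12, value 128
- 3×#1 + 1×#2: weight 11, value 118
Best: $128.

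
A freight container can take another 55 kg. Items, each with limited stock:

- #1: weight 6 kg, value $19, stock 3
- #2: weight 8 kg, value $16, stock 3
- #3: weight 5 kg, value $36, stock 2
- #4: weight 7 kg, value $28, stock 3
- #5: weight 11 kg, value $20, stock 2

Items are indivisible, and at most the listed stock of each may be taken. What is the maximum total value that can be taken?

$214

Best selections within weight 55 and stock limits:
- 2×#1 + 2×#3 + 3×#4 + 1×#5: weight 54, value 214
- 3×#1 + 2×#3 + 3×#4: weight 49, value 213
- 2×#1 + 1×#2 + 2×#3 + 3×#4: weight 51, value 210
Best: $214.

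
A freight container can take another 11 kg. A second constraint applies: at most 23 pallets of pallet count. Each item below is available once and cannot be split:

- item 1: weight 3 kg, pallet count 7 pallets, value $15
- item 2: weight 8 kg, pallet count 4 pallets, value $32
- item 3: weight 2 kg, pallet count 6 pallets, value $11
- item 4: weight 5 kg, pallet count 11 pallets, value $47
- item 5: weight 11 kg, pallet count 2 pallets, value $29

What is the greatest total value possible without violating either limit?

$62

Feasible sets respecting both limits:
- item 1+item 4: weight 8, pallet count 18, value 62
- item 3+item 4: weight 7, pallet count 17, value 58
- item 1+item 2: weight 11, pallet count 11, value 47
- item 4: weight 5, pallet count 11, value 47
Best: $62.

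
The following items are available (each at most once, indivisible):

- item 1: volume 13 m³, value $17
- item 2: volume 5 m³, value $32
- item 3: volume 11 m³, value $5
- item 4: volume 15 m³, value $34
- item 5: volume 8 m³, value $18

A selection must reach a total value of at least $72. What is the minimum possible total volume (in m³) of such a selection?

28

Subsets with value ≥ 72, sorted by total volume:
- item 2+item 4+item 5: volume 28, value 84
- item 1+item 2+item 4: volume 33, value 83
- item 1+item 2+item 3+item 5: volume 37, value 72
Minimum volume: 28 m³.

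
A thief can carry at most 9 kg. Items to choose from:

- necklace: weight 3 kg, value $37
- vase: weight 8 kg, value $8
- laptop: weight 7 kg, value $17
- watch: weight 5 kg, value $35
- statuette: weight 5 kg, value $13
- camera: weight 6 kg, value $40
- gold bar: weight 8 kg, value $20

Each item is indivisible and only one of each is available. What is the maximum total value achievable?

Check high-value combinations within 9 kg:
- necklace+camera: weight 3+6=9, value 37+40=77
- necklace+watch: weight 3+5=8, value 37+35=72
- necklace+statuette: weight 3+5=8, value 37+13=50
- camera: weight 6, value 40
Best: $77.

$77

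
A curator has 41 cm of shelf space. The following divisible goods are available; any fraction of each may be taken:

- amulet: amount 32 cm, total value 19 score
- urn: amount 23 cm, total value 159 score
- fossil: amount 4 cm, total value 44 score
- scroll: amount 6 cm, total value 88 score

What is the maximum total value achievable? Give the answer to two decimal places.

295.75

Take in order of value per unit:
- scroll (88/6 per unit): all 6 → value 88, running total 88.00
- fossil (44/4 per unit): all 4 → value 44, running total 132.00
- urn (159/23 per unit): all 23 → value 159, running total 291.00
- amulet (19/32 per unit): 8 of 32 → value 8×19/32 = 4.7500, running total 295.75
Total 295.75.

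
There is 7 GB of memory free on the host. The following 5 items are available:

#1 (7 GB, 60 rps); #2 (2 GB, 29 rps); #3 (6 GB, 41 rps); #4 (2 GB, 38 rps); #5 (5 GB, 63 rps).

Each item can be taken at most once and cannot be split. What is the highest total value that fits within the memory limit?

101 rps

Check high-value combinations within 7 GB:
- #4+#5: memory 2+5=7, value 38+63=101
- #2+#5: memory 2+5=7, value 29+63=92
- #2+#4: memory 2+2=4, value 29+38=67
- #5: memory 5, value 63
- #1: memory 7, value 60
Best: 101 rps.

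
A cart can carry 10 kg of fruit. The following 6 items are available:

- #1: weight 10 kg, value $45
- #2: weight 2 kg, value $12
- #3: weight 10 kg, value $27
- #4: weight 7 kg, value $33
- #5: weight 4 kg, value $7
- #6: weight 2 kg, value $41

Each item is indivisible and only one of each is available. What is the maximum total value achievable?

$74

Check high-value combinations within 10 kg:
- #4+#6: weight 7+2=9, value 33+41=74
- #2+#5+#6: weight 2+4+2=8, value 12+7+41=60
- #2+#6: weight 2+2=4, value 12+41=53
- #5+#6: weight 4+2=6, value 7+41=48
- #2+#4: weight 2+7=9, value 12+33=45
Best: $74.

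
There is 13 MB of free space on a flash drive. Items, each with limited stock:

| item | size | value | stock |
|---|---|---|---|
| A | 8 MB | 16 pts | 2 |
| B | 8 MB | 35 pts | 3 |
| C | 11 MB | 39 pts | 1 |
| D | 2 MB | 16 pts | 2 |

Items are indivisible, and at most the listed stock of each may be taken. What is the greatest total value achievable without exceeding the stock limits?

67 pts

Best selections within size 13 and stock limits:
- 1×B + 2×D: size 12, value 67
- 1×C + 1×D: size 13, value 55
- 1×B + 1×D: size 10, value 51
Best: 67 pts.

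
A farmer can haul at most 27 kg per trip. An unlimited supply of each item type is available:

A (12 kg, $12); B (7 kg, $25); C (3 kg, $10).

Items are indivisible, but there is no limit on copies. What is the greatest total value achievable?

$95

Best value-per-unit is B at 25/7; filling with it alone gives 3×25 = 75.
Optimal mix: 3×B + 2×C → weight 27, value 95.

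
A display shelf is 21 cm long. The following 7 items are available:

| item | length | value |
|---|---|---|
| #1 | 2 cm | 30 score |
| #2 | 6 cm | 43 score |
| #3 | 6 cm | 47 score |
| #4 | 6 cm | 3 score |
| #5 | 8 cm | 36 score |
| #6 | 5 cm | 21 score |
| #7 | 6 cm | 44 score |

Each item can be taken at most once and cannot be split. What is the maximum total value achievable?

164 score

Check high-value combinations within 21 cm:
- #1+#2+#3+#7: length 2+6+6+6=20, value 30+43+47+44=164
- #1+#3+#6+#7: length 2+6+5+6=19, value 30+47+21+44=142
- #1+#2+#3+#6: length 2+6+6+5=19, value 30+43+47+21=141
- #1+#2+#6+#7: length 2+6+5+6=19, value 30+43+21+44=138
Best: 164 score.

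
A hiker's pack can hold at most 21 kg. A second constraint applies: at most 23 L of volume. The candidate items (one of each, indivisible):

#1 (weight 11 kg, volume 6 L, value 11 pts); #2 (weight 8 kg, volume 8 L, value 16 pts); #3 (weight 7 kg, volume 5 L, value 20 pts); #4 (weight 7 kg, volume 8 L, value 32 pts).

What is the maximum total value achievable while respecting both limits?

52 pts

Feasible sets respecting both limits:
- #3+#4: weight 14, volume 13, value 52
- #2+#4: weight 15, volume 16, value 48
- #1+#4: weight 18, volume 14, value 43
Best: 52 pts.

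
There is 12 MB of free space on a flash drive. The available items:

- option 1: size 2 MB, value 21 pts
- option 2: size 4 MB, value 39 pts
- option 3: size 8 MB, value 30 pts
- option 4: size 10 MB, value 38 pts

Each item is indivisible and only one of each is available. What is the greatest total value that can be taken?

69 pts

This is a 0/1 knapsack; check combinations near the capacity.
- option 2+option 3: size 4+8=12, value 39+30=69
- option 1+option 2: size 2+4=6, value 21+39=60
- option 1+option 4: size 2+10=12, value 21+38=59
- option 1+option 3: size 2+8=10, value 21+30=51
- option 2: size 4, value 39
Best: 69 pts.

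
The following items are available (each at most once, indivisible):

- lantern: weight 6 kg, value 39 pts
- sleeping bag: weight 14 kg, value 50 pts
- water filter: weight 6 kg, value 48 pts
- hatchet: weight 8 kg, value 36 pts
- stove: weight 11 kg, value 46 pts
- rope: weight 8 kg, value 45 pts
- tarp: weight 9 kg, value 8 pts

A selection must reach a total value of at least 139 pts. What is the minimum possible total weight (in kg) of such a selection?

25

Subsets with value ≥ 139, sorted by total weight:
- water filter+stove+rope: weight 25, value 139
- lantern+water filter+hatchet+rope: weight 28, value 168
- sleeping bag+water filter+rope: weight 28, value 143
Minimum weight: 25 kg.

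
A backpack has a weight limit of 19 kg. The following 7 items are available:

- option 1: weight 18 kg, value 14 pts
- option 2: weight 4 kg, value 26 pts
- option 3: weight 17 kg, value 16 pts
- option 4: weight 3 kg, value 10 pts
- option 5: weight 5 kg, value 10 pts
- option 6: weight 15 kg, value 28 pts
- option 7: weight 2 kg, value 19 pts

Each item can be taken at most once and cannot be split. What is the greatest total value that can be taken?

65 pts

Check high-value combinations within 19 kg:
- option 2+option 4+option 5+option 7: weight 4+3+5+2=14, value 26+10+10+19=65
- option 2+option 4+option 7: weight 4+3+2=9, value 26+10+19=55
- option 2+option 5+option 7: weight 4+5+2=11, value 26+10+19=55
- option 2+option 6: weight 4+15=19, value 26+28=54
Best: 65 pts.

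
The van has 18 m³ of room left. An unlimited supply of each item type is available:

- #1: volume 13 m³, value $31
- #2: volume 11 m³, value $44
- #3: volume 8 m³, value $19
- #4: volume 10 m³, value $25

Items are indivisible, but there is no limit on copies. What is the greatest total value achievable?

Best value-per-unit is #2 at 44/11, and filling with it alone uses volume 1×11=11. No mix of the others beats 1×44 = 44.

$44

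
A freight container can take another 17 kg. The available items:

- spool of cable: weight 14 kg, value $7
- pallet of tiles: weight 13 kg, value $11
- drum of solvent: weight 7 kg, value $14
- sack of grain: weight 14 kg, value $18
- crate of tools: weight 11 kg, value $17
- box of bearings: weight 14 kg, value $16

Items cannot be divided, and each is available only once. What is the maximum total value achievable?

$18

This is a 0/1 knapsack; check combinations near the capacity.
- sack of grain: weight 14, value 18
- crate of tools: weight 11, value 17
- box of bearings: weight 14, value 16
- drum of solvent: weight 7, value 14
Best: $18.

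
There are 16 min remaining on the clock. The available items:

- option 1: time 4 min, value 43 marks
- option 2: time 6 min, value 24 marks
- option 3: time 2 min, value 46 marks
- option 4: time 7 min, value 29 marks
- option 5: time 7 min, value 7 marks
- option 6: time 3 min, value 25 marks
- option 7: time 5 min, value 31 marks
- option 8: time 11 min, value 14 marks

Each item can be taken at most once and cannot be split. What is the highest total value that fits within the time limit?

Check high-value combinations within 16 min:
- option 1+option 3+option 6+option 7: time 4+2+3+5=14, value 43+46+25+31=145
- option 1+option 3+option 4+option 6: time 4+2+7+3=16, value 43+46+29+25=143
- option 1+option 2+option 3+option 6: time 4+6+2+3=15, value 43+24+46+25=138
- option 2+option 3+option 6+option 7: time 6+2+3+5=16, value 24+46+25+31=126
Best: 145 marks.

145 marks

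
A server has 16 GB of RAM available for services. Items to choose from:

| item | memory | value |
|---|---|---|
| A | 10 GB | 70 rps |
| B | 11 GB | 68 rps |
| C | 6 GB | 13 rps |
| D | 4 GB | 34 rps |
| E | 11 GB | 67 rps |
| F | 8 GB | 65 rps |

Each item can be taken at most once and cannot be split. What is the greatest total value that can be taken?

Check high-value combinations within 16 GB:
- A+D: memory 10+4=14, value 70+34=104
- B+D: memory 11+4=15, value 68+34=102
- D+E: memory 4+11=15, value 34+67=101
- D+F: memory 4+8=12, value 34+65=99
Best: 104 rps.

104 rps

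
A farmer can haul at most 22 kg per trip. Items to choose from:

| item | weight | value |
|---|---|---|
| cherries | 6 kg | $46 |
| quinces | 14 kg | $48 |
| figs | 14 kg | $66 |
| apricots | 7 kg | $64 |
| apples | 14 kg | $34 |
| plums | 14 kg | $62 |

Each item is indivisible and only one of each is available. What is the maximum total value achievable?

This is a 0/1 knapsack; check combinations near the capacity.
- figs+apricots: weight 14+7=21, value 66+64=130
- apricots+plums: weight 7+14=21, value 64+62=126
- cherries+figs: weight 6+14=20, value 46+66=112
- quinces+apricots: weight 14+7=21, value 48+64=112
- cherries+apricots: weight 6+7=13, value 46+64=110
Best: $130.

$130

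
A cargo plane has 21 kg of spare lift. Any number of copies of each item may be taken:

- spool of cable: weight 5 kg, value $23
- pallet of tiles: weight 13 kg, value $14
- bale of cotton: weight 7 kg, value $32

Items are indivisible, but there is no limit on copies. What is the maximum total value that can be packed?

Best value-per-unit is spool of cable at 23/5; filling with it alone gives 4×23 = 92.
Optimal mix: 3×bale of cotton → weight 21, value 96.

$96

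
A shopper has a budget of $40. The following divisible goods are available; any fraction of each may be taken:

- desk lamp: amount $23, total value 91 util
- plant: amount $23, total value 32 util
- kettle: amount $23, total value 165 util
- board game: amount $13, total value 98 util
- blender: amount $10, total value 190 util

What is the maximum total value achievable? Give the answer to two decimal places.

Take in order of value per unit:
- blender (190/10 per unit): all 10 → value 190, running total 190.00
- board game (98/13 per unit): all 13 → value 98, running total 288.00
- kettle (165/23 per unit): 17 of 23 → value 17×165/23 = 121.9565, running total 409.96
Total 409.96.

409.96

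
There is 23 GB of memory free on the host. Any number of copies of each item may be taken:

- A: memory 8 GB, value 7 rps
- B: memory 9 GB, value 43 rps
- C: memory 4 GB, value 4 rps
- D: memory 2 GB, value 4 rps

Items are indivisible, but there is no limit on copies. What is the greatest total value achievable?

94 rps

Best value-per-unit is B at 43/9; filling with it alone gives 2×43 = 86.
Optimal mix: 2×B + 2×D → memory 22, value 94.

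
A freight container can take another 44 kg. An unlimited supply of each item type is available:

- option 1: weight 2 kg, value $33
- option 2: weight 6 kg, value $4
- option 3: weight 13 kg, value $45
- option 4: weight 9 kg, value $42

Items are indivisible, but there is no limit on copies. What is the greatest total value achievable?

$726

Best value-per-unit is option 1 at 33/2, and filling with it alone uses weight 22×2=44. No mix of the others beats 22×33 = 726.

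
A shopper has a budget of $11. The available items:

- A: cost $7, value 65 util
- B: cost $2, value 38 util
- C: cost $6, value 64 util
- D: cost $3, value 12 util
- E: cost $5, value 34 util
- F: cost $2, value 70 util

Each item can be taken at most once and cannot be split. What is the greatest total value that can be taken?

Check high-value combinations within $11:
- A+B+F: cost 7+2+2=11, value 65+38+70=173
- B+C+F: cost 2+6+2=10, value 38+64+70=172
- C+D+F: cost 6+3+2=11, value 64+12+70=146
- B+E+F: cost 2+5+2=9, value 38+34+70=142
Best: 173 util.

173 util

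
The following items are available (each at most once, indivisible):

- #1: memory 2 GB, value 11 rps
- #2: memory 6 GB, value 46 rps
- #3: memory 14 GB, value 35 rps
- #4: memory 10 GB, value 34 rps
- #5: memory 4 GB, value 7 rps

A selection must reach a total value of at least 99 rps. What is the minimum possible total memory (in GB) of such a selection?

26

Subsets with value ≥ 99, sorted by total memory:
- #1+#2+#3+#5: memory 26, value 99
- #2+#3+#4: memory 30, value 115
- #1+#2+#3+#4: memory 32, value 126
Minimum memory: 26 GB.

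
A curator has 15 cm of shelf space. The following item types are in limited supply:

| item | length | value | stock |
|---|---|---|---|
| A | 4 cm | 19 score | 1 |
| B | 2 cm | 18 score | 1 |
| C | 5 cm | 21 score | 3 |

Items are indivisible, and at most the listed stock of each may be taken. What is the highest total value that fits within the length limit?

Best selections within length 15 and stock limits:
- 3×C: length 15, value 63
- 1×A + 2×C: length 14, value 61
- 1×B + 2×C: length 12, value 60
- 1×A + 1×B + 1×C: length 11, value 58
Best: 63 score.

63 score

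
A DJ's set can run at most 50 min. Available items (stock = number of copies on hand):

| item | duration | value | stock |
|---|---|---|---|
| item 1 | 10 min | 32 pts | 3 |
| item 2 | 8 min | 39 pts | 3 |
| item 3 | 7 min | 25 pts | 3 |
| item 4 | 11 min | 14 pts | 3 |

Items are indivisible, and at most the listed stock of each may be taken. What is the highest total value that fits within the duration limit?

199 pts

Top feasible selections:
- 1×item 1 + 3×item 2 + 2×item 3: duration 48, value 199
- 3×item 2 + 3×item 3: duration 45, value 192
- 2×item 1 + 2×item 2 + 2×item 3: duration 50, value 192
Best: 199 pts.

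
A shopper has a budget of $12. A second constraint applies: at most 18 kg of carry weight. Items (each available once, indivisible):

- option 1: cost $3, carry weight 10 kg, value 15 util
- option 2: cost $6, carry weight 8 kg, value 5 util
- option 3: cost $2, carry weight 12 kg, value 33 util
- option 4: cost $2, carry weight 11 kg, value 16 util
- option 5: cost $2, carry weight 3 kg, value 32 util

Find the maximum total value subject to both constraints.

65 util

Feasible sets respecting both limits:
- option 3+option 5: cost 4, carry weight 15, value 65
- option 4+option 5: cost 4, carry weight 14, value 48
- option 1+option 5: cost 5, carry weight 13, value 47
- option 2+option 5: cost 8, carry weight 11, value 37
Best: 65 util.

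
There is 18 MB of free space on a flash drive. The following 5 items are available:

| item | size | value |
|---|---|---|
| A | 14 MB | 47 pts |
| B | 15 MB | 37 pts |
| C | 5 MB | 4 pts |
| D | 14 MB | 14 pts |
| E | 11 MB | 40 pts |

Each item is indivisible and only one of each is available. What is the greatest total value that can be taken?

47 pts

This is a 0/1 knapsack; check combinations near the capacity.
- A: size 14, value 47
- C+E: size 5+11=16, value 4+40=44
- E: size 11, value 40
- B: size 15, value 37
- D: size 14, value 14
Best: 47 pts.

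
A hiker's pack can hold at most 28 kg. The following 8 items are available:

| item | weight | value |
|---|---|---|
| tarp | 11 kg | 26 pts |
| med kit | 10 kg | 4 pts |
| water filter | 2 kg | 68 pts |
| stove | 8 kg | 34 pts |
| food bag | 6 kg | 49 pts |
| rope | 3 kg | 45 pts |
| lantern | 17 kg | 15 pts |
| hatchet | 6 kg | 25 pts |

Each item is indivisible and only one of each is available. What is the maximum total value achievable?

221 pts

This is a 0/1 knapsack; check combinations near the capacity.
- water filter+stove+food bag+rope+hatchet: weight 2+8+6+3+6=25, value 68+34+49+45+25=221
- tarp+water filter+food bag+rope+hatchet: weight 11+2+6+3+6=28, value 26+68+49+45+25=213
- water filter+stove+food bag+rope: weight 2+8+6+3=19, value 68+34+49+45=196
- med kit+water filter+food bag+rope+hatchet: weight 10+2+6+3+6=27, value 4+68+49+45+25=191
- tarp+water filter+food bag+rope: weight 11+2+6+3=22, value 26+68+49+45=188
Best: 221 pts.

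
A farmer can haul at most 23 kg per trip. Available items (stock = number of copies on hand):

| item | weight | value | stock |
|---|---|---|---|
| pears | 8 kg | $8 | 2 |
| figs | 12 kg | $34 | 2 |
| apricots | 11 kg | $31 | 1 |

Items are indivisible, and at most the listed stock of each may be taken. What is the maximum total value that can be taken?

Top feasible selections:
- 1×figs + 1×apricots: weight 23, value 65
- 1×pears + 1×figs: weight 20, value 42
Best: $65.

$65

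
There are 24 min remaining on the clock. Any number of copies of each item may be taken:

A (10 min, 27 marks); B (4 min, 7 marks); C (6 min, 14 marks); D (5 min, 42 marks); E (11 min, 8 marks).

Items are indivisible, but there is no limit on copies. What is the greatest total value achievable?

Best value-per-unit is D at 42/5; filling with it alone gives 4×42 = 168.
Optimal mix: 1×B + 4×D → time 24, value 175.

175 marks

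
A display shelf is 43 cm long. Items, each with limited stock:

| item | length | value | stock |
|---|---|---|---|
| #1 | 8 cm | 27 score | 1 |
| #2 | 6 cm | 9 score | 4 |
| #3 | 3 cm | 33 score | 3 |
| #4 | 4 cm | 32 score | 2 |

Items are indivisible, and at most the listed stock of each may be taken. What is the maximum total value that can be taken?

Best selections within length 43 and stock limits:
- 1×#1 + 3×#2 + 3×#3 + 2×#4: length 43, value 217
- 1×#1 + 2×#2 + 3×#3 + 2×#4: length 37, value 208
Best: 217 score.

217 score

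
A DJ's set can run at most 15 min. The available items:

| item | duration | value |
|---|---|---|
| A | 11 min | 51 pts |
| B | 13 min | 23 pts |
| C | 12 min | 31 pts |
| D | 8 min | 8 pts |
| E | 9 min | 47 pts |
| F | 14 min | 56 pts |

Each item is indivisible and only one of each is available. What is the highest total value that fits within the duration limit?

Check high-value combinations within 15 min:
- F: duration 14, value 56
- A: duration 11, value 51
- E: duration 9, value 47
- C: duration 12, value 31
Best: 56 pts.

56 pts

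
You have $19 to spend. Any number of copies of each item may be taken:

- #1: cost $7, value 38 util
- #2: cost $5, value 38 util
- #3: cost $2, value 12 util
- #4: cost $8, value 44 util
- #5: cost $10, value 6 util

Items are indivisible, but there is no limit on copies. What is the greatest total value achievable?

138 util

Best value-per-unit is #2 at 38/5; filling with it alone gives 3×38 = 114.
Optimal mix: 3×#2 + 2×#3 → cost 19, value 138.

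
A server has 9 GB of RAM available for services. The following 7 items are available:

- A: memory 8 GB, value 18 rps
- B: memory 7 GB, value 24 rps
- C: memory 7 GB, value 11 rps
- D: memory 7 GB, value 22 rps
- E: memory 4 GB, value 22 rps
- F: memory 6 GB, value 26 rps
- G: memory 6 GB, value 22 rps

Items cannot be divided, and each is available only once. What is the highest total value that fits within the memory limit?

26 rps

Check high-value combinations within 9 GB:
- F: memory 6, value 26
- B: memory 7, value 24
- E: memory 4, value 22
- G: memory 6, value 22
- D: memory 7, value 22
Best: 26 rps.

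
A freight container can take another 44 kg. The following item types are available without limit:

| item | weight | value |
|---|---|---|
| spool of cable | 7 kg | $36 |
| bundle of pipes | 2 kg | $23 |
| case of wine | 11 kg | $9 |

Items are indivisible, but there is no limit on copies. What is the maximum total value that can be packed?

Best value-per-unit is bundle of pipes at 23/2, and filling with it alone uses weight 22×2=44. No mix of the others beats 22×23 = 506.

$506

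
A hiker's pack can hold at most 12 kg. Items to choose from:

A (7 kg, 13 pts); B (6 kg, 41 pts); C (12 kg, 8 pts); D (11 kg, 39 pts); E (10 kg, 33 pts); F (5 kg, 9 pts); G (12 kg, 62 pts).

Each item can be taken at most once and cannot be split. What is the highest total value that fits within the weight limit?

Check high-value combinations within 12 kg:
- G: weight 12, value 62
- B+F: weight 6+5=11, value 41+9=50
- B: weight 6, value 41
- D: weight 11, value 39
- E: weight 10, value 33
Best: 62 pts.

62 pts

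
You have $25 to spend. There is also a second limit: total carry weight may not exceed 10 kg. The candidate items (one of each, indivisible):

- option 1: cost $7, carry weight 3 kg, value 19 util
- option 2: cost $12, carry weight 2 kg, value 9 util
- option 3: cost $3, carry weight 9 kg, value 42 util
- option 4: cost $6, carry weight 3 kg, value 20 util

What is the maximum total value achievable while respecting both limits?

48 util

Feasible sets respecting both limits:
- option 1+option 2+option 4: cost 25, carry weight 8, value 48
- option 3: cost 3, carry weight 9, value 42
- option 1+option 4: cost 13, carry weight 6, value 39
Best: 48 util.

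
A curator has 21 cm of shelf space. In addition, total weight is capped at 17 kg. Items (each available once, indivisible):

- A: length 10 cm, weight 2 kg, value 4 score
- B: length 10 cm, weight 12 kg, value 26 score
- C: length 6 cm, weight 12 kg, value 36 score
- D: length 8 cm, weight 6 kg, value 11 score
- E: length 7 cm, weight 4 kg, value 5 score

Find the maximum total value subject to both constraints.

Feasible sets respecting both limits:
- C+E: length 13, weight 16, value 41
- A+C: length 16, weight 14, value 40
- C: length 6, weight 12, value 36
- B+E: length 17, weight 16, value 31
Best: 41 score.

41 score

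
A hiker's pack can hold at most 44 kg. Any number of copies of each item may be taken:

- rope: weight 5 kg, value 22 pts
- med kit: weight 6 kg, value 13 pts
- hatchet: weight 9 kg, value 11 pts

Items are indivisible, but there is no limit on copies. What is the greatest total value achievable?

176 pts

Best value-per-unit is rope at 22/5, and filling with it alone uses weight 8×5=40. No mix of the others beats 8×22 = 176.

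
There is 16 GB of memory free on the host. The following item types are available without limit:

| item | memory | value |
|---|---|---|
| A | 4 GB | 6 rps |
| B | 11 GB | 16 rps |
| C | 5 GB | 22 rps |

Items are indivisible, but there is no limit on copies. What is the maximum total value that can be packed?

66 rps

Best value-per-unit is C at 22/5, and filling with it alone uses memory 3×5=15. No mix of the others beats 3×22 = 66.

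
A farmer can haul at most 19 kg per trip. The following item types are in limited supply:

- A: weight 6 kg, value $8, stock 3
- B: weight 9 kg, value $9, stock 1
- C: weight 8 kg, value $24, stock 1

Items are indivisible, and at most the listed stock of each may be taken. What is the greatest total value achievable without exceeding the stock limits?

Top feasible selections:
- 1×B + 1×C: weight 17, value 33
- 1×A + 1×C: weight 14, value 32
Best: $33.

$33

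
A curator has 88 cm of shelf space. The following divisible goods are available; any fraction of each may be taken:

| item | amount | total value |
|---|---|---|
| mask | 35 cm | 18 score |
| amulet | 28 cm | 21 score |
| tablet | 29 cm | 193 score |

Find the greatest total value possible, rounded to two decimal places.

229.94

Take in order of value per unit:
- tablet (193/29 per unit): all 29 → value 193, running total 193.00
- amulet (21/28 per unit): all 28 → value 21, running total 214.00
- mask (18/35 per unit): 31 of 35 → value 31×18/35 = 15.9429, running total 229.94
Total 229.94.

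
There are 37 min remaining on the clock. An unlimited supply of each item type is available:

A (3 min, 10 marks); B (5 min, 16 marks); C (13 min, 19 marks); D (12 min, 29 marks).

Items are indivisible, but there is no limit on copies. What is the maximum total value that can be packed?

Best value-per-unit is A at 10/3; filling with it alone gives 12×10 = 120.
Optimal mix: 9×A + 2×B → time 37, value 122.

122 marks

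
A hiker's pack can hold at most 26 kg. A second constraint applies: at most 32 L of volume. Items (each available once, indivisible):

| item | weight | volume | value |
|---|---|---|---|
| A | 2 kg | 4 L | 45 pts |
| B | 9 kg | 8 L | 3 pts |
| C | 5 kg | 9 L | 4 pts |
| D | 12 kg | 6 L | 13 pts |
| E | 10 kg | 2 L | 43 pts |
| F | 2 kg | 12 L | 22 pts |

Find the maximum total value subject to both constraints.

123 pts

Feasible sets respecting both limits:
- A+D+E+F: weight 26, volume 24, value 123
- A+C+E+F: weight 19, volume 27, value 114
- A+B+E+F: weight 23, volume 26, value 113
- A+E+F: weight 14, volume 18, value 110
Best: 123 pts.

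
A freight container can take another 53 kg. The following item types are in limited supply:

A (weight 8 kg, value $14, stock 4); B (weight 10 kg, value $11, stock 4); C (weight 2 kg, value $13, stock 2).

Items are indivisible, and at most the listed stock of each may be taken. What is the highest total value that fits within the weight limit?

$93

Top feasible selections:
- 4×A + 1×B + 2×C: weight 46, value 93
- 3×A + 2×B + 2×C: weight 48, value 90
- 2×A + 3×B + 2×C: weight 50, value 87
Best: $93.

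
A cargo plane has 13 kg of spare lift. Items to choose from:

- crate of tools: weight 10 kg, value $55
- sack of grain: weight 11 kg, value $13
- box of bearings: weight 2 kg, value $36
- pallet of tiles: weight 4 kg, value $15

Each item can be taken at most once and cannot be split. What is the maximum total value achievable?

$91

Check high-value combinations within 13 kg:
- crate of tools+box of bearings: weight 10+2=12, value 55+36=91
- crate of tools: weight 10, value 55
- box of bearings+pallet of tiles: weight 2+4=6, value 36+15=51
Best: $91.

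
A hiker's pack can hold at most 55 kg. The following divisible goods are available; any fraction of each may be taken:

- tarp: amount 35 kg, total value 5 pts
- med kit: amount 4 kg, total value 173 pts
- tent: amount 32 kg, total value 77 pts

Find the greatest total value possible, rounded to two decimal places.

252.71

Take in order of value per unit:
- med kit (173/4 per unit): all 4 → value 173, running total 173.00
- tent (77/32 per unit): all 32 → value 77, running total 250.00
- tarp (5/35 per unit): 19 of 35 → value 19×5/35 = 2.7143, running total 252.71
Total 252.71.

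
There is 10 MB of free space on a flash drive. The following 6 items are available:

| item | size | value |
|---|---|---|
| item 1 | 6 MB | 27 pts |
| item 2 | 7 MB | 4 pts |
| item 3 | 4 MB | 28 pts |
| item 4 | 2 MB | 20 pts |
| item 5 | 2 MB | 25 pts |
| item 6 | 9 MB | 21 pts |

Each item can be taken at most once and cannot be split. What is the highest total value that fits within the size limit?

73 pts

Check high-value combinations within 10 MB:
- item 3+item 4+item 5: size 4+2+2=8, value 28+20+25=73
- item 1+item 4+item 5: size 6+2+2=10, value 27+20+25=72
- item 1+item 3: size 6+4=10, value 27+28=55
- item 3+item 5: size 4+2=6, value 28+25=53
Best: 73 pts.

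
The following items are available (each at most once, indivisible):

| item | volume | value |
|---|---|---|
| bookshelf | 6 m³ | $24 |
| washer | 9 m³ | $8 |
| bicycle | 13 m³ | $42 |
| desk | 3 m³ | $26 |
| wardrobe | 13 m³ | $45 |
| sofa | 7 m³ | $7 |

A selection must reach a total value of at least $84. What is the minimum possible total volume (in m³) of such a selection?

Subsets with value ≥ 84, sorted by total volume:
- bookshelf+desk+wardrobe: volume 22, value 95
- bookshelf+bicycle+desk: volume 22, value 92
- bicycle+wardrobe: volume 26, value 87
- bicycle+desk+wardrobe: volume 29, value 113
Minimum volume: 22 m³.

22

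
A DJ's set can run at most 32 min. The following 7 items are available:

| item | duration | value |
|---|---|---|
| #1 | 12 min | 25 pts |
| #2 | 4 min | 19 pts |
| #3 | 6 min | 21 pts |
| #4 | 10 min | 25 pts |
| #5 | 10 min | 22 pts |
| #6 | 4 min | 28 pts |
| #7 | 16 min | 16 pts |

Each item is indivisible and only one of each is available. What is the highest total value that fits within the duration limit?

Check high-value combinations within 32 min:
- #1+#3+#4+#6: duration 12+6+10+4=32, value 25+21+25+28=99
- #1+#2+#4+#6: duration 12+4+10+4=30, value 25+19+25+28=97
- #3+#4+#5+#6: duration 6+10+10+4=30, value 21+25+22+28=96
- #1+#3+#5+#6: duration 12+6+10+4=32, value 25+21+22+28=96
- #2+#4+#5+#6: duration 4+10+10+4=28, value 19+25+22+28=94
Best: 99 pts.

99 pts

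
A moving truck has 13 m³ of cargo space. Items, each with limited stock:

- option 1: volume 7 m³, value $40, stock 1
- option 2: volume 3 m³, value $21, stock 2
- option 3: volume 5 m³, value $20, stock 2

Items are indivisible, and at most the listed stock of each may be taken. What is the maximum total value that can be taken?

$82

Top feasible selections:
- 1×option 1 + 2×option 2: volume 13, value 82
- 2×option 2 + 1×option 3: volume 11, value 62
- 1×option 1 + 1×option 2: volume 10, value 61
- 1×option 2 + 2×option 3: volume 13, value 61
Best: $82.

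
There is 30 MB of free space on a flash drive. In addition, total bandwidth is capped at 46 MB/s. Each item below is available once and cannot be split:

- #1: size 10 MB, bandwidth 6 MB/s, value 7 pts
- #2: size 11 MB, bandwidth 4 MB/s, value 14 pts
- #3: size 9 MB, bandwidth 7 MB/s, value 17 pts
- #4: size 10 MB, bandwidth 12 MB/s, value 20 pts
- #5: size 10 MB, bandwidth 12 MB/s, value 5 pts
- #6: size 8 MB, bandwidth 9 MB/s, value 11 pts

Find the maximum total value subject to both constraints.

Feasible sets respecting both limits:
- #2+#3+#4: size 30, bandwidth 23, value 51
- #3+#4+#6: size 27, bandwidth 28, value 48
- #2+#4+#6: size 29, bandwidth 25, value 45
- #1+#3+#4: size 29, bandwidth 25, value 44
Best: 51 pts.

51 pts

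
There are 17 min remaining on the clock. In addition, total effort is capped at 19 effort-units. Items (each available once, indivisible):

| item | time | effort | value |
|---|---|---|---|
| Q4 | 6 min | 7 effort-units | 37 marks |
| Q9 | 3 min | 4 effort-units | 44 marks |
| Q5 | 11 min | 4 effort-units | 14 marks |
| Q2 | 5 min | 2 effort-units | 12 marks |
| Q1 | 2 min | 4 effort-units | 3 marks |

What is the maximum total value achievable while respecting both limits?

Feasible sets respecting both limits:
- Q4+Q9+Q2+Q1: time 16, effort 17, value 96
- Q4+Q9+Q2: time 14, effort 13, value 93
- Q4+Q9+Q1: time 11, effort 15, value 84
- Q4+Q9: time 9, effort 11, value 81
Best: 96 marks.

96 marks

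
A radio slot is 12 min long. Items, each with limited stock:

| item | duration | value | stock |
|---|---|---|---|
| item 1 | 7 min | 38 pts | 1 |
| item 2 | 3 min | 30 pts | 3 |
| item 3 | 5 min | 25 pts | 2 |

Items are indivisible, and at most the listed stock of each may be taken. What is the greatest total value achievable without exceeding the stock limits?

90 pts

Best selections within duration 12 and stock limits:
- 3×item 2: duration 9, value 90
- 2×item 2 + 1×item 3: duration 11, value 85
- 1×item 1 + 1×item 2: duration 10, value 68
Best: 90 pts.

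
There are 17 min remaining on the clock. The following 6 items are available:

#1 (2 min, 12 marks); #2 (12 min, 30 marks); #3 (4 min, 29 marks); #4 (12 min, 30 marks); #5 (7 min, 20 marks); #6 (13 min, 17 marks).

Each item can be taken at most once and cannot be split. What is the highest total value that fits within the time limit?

Check high-value combinations within 17 min:
- #1+#3+#5: time 2+4+7=13, value 12+29+20=61
- #2+#3: time 12+4=16, value 30+29=59
- #3+#4: time 4+12=16, value 29+30=59
Best: 61 marks.

61 marks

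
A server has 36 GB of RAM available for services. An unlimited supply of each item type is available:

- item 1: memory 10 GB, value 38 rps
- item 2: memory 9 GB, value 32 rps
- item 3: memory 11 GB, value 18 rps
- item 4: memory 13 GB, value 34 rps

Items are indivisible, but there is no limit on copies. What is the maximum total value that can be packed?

128 rps

Best value-per-unit is item 1 at 38/10; filling with it alone gives 3×38 = 114.
Optimal mix: 4×item 2 → memory 36, value 128.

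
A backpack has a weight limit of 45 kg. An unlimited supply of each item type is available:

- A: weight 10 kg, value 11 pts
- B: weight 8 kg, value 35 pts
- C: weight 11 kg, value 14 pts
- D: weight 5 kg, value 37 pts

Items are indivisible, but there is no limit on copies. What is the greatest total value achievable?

Best value-per-unit is D at 37/5, and filling with it alone uses weight 9×5=45. No mix of the others beats 9×37 = 333.

333 pts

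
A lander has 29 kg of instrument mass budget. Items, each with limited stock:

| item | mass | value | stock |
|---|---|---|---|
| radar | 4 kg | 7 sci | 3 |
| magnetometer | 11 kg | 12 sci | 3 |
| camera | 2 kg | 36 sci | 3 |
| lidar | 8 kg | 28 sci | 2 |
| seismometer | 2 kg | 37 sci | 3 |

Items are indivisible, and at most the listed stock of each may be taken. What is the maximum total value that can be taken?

Best selections within mass 29 and stock limits:
- 3×camera + 2×lidar + 3×seismometer: mass 28, value 275
- 2×radar + 3×camera + 1×lidar + 3×seismometer: mass 28, value 261
Best: 275 sci.

275 sci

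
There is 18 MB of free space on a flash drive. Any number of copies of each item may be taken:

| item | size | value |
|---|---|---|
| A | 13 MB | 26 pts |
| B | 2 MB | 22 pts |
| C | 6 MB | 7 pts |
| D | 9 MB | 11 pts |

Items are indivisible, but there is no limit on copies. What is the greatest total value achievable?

Best value-per-unit is B at 22/2, and filling with it alone uses size 9×2=18. No mix of the others beats 9×22 = 198.

198 pts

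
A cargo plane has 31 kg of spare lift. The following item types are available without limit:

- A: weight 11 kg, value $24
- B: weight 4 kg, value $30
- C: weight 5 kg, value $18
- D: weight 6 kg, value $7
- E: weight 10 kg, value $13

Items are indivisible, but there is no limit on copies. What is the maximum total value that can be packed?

Best value-per-unit is B at 30/4, and filling with it alone uses weight 7×4=28. No mix of the others beats 7×30 = 210.

$210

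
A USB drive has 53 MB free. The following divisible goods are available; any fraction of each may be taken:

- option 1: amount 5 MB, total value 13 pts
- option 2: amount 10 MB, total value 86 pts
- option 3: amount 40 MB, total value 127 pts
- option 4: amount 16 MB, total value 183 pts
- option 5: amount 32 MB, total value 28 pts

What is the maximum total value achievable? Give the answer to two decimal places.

Take in order of value per unit:
- option 4 (183/16 per unit): all 16 → value 183, running total 183.00
- option 2 (86/10 per unit): all 10 → value 86, running total 269.00
- option 3 (127/40 per unit): 27 of 40 → value 27×127/40 = 85.7250, running total 354.73
Total 354.73.

354.73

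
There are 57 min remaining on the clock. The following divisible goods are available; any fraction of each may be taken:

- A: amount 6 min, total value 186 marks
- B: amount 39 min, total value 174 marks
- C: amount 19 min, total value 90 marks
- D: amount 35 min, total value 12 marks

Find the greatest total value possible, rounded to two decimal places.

418.77

Take in order of value per unit:
- A (186/6 per unit): all 6 → value 186, running total 186.00
- C (90/19 per unit): all 19 → value 90, running total 276.00
- B (174/39 per unit): 32 of 39 → value 32×174/39 = 142.7692, running total 418.77
Total 418.77.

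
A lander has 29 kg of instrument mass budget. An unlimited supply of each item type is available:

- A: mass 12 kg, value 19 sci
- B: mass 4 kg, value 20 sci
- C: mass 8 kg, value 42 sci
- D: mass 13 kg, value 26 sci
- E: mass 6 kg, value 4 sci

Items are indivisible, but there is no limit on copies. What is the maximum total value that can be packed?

146 sci

Best value-per-unit is C at 42/8; filling with it alone gives 3×42 = 126.
Optimal mix: 1×B + 3×C → mass 28, value 146.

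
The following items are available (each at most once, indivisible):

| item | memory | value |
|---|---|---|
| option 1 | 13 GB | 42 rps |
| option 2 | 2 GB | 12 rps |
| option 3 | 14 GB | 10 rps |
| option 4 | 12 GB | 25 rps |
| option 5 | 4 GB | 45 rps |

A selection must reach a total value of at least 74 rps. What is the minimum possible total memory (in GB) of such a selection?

Subsets with value ≥ 74, sorted by total memory:
- option 1+option 5: memory 17, value 87
- option 2+option 4+option 5: memory 18, value 82
- option 1+option 2+option 5: memory 19, value 99
- option 1+option 2+option 4: memory 27, value 79
Minimum memory: 17 GB.

17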